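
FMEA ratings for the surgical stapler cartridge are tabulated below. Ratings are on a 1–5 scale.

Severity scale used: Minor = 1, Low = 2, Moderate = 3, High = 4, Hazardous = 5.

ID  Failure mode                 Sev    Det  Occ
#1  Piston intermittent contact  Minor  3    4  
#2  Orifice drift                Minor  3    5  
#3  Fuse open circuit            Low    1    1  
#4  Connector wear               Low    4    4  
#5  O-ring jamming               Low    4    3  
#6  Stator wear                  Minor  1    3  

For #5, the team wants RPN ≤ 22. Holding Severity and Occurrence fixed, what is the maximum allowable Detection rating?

3

#5: S=2, O=3, D=4 → current RPN = 24.
Fixed product = 6. Need 6 × D ≤ 22, so D ≤ 22/6 = 3.67.
Maximum integer Detection rating = 3 (gives RPN 18; D=4 would give 24 > 22).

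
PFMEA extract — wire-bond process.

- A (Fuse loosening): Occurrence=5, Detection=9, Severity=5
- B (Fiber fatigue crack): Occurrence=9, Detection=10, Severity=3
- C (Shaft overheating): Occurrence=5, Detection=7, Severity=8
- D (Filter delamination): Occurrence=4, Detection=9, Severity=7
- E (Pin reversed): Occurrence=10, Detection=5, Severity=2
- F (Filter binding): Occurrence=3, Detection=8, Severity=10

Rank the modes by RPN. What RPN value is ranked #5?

RPN = Severity × Occurrence × Detection:
  A: 5 × 5 × 9 = 225
  B: 3 × 9 × 10 = 270
  C: 8 × 5 × 7 = 280
  D: 7 × 4 × 9 = 252
  E: 2 × 10 × 5 = 100
  F: 10 × 3 × 8 = 240
Sorted descending: 280, 270, 252, 240, 225, 100.
The fifth-highest RPN is 225 (A).

225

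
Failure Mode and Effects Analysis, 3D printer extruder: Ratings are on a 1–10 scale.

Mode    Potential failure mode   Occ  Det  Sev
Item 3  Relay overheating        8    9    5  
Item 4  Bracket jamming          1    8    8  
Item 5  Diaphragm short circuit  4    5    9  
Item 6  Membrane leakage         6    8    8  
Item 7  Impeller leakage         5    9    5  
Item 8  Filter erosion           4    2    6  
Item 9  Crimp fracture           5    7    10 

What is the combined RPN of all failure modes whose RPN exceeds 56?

RPN = Severity × Occurrence × Detection:
  Item 3: 5 × 8 × 9 = 360
  Item 4: 8 × 1 × 8 = 64
  Item 5: 9 × 4 × 5 = 180
  Item 6: 8 × 6 × 8 = 384
  Item 7: 5 × 5 × 9 = 225
  Item 8: 6 × 4 × 2 = 48
  Item 9: 10 × 5 × 7 = 350
RPN > 56: Item 3 (360), Item 4 (64), Item 5 (180), Item 6 (384), Item 7 (225), Item 9 (350).
Sum: 360 + 64 + 180 + 384 + 225 + 350 = 1563.

1563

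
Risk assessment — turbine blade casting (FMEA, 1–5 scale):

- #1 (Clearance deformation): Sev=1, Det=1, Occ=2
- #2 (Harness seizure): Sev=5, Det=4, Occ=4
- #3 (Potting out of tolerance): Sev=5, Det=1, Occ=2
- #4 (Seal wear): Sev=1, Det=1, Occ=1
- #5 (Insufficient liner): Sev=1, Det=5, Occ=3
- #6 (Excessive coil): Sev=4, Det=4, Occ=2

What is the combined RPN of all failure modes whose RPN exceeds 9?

137

RPN = Severity × Occurrence × Detection:
  #1: 1 × 2 × 1 = 2
  #2: 5 × 4 × 4 = 80
  #3: 5 × 2 × 1 = 10
  #4: 1 × 1 × 1 = 1
  #5: 1 × 3 × 5 = 15
  #6: 4 × 2 × 4 = 32
RPN > 9: #2 (80), #3 (10), #5 (15), #6 (32).
Sum: 80 + 10 + 15 + 32 = 137.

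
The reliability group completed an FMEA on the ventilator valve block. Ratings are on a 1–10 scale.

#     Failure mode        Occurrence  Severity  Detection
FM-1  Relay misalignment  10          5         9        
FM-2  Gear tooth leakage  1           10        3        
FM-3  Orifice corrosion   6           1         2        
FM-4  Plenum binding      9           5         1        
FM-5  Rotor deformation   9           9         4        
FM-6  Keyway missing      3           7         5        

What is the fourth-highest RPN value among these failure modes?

45

RPN = Severity × Occurrence × Detection:
  FM-1: 5 × 10 × 9 = 450
  FM-2: 10 × 1 × 3 = 30
  FM-3: 1 × 6 × 2 = 12
  FM-4: 5 × 9 × 1 = 45
  FM-5: 9 × 9 × 4 = 324
  FM-6: 7 × 3 × 5 = 105
Sorted descending: 450, 324, 105, 45, 30, 12.
The fourth-highest RPN is 45 (FM-4).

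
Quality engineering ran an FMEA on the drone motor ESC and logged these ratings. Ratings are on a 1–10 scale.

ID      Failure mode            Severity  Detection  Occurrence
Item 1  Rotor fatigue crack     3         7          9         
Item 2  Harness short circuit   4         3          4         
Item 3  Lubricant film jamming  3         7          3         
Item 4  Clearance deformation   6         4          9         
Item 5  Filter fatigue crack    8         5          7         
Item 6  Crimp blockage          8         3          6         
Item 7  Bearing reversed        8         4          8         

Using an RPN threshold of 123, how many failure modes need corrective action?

RPN = Severity × Occurrence × Detection:
  Item 1: 3 × 9 × 7 = 189
  Item 2: 4 × 4 × 3 = 48
  Item 3: 3 × 3 × 7 = 63
  Item 4: 6 × 9 × 4 = 216
  Item 5: 8 × 7 × 5 = 280
  Item 6: 8 × 6 × 3 = 144
  Item 7: 8 × 8 × 4 = 256
Modes with RPN ≥ 123: Item 1 (189), Item 4 (216), Item 5 (280), Item 6 (144), Item 7 (256) → 5.

5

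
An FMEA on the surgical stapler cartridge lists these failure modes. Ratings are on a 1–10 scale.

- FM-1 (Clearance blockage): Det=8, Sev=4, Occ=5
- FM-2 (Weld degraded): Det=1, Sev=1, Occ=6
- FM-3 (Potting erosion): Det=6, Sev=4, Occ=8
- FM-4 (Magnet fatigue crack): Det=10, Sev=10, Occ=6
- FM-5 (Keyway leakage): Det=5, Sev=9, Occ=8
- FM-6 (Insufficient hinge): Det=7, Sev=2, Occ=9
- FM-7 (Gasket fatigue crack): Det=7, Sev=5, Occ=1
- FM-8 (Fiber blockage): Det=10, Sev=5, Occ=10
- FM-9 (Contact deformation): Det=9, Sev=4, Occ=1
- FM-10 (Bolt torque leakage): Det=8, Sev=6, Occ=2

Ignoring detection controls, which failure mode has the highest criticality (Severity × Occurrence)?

Criticality = Severity × Occurrence:
  FM-1: 4 × 5 = 20
  FM-2: 1 × 6 = 6
  FM-3: 4 × 8 = 32
  FM-4: 10 × 6 = 60
  FM-5: 9 × 8 = 72
  FM-6: 2 × 9 = 18
  FM-7: 5 × 1 = 5
  FM-8: 5 × 10 = 50
  FM-9: 4 × 1 = 4
  FM-10: 6 × 2 = 12
Highest criticality is 72 → FM-5.

FM-5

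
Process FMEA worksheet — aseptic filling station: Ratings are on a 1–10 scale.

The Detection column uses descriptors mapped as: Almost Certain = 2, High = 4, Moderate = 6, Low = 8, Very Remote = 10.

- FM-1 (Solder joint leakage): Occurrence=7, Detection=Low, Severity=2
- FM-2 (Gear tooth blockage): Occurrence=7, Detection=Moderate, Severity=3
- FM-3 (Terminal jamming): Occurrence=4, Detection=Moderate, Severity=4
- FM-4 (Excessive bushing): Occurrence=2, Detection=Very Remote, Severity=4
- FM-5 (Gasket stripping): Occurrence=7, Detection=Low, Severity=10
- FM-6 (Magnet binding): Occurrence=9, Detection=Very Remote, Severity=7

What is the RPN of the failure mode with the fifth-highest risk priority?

96

RPN = Severity × Occurrence × Detection:
  FM-1: 2 × 7 × 8 = 112
  FM-2: 3 × 7 × 6 = 126
  FM-3: 4 × 4 × 6 = 96
  FM-4: 4 × 2 × 10 = 80
  FM-5: 10 × 7 × 8 = 560
  FM-6: 7 × 9 × 10 = 630
Sorted descending: 630, 560, 126, 112, 96, 80.
The fifth-highest RPN is 96 (FM-3).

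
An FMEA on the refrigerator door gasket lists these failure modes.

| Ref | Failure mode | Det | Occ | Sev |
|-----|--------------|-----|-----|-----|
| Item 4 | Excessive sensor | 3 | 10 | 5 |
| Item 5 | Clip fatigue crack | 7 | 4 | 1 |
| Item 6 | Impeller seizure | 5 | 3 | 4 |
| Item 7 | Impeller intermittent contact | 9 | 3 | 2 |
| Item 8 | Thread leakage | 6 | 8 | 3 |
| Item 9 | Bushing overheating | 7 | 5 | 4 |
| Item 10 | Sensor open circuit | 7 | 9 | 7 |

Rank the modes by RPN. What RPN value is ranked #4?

140

RPN = Severity × Occurrence × Detection:
  Item 4: 5 × 10 × 3 = 150
  Item 5: 1 × 4 × 7 = 28
  Item 6: 4 × 3 × 5 = 60
  Item 7: 2 × 3 × 9 = 54
  Item 8: 3 × 8 × 6 = 144
  Item 9: 4 × 5 × 7 = 140
  Item 10: 7 × 9 × 7 = 441
Sorted descending: 441, 150, 144, 140, 60, 54, 28.
The fourth-highest RPN is 140 (Item 9).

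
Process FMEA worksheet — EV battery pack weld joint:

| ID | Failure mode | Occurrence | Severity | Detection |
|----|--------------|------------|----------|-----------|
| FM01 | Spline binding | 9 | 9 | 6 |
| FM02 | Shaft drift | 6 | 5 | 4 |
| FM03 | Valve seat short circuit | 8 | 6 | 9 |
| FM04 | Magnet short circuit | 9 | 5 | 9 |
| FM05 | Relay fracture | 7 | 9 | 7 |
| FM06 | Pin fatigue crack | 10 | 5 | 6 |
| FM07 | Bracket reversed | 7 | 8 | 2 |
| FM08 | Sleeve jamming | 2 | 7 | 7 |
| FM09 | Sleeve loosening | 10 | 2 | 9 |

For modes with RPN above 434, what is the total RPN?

RPN = Severity × Occurrence × Detection:
  FM01: 9 × 9 × 6 = 486
  FM02: 5 × 6 × 4 = 120
  FM03: 6 × 8 × 9 = 432
  FM04: 5 × 9 × 9 = 405
  FM05: 9 × 7 × 7 = 441
  FM06: 5 × 10 × 6 = 300
  FM07: 8 × 7 × 2 = 112
  FM08: 7 × 2 × 7 = 98
  FM09: 2 × 10 × 9 = 180
RPN > 434: FM01 (486), FM05 (441).
Sum: 486 + 441 = 927.

927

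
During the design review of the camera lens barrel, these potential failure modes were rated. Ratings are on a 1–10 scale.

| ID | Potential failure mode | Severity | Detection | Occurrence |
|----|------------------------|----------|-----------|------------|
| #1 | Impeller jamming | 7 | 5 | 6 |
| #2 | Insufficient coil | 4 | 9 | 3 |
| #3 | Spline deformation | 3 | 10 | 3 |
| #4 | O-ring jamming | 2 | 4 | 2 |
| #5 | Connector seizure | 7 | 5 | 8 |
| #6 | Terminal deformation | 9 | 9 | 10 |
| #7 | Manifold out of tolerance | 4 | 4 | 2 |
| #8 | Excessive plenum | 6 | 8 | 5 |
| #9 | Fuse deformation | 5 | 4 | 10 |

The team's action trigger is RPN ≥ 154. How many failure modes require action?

RPN = Severity × Occurrence × Detection:
  #1: 7 × 6 × 5 = 210
  #2: 4 × 3 × 9 = 108
  #3: 3 × 3 × 10 = 90
  #4: 2 × 2 × 4 = 16
  #5: 7 × 8 × 5 = 280
  #6: 9 × 10 × 9 = 810
  #7: 4 × 2 × 4 = 32
  #8: 6 × 5 × 8 = 240
  #9: 5 × 10 × 4 = 200
Modes with RPN ≥ 154: #1 (210), #5 (280), #6 (810), #8 (240), #9 (200) → 5.

5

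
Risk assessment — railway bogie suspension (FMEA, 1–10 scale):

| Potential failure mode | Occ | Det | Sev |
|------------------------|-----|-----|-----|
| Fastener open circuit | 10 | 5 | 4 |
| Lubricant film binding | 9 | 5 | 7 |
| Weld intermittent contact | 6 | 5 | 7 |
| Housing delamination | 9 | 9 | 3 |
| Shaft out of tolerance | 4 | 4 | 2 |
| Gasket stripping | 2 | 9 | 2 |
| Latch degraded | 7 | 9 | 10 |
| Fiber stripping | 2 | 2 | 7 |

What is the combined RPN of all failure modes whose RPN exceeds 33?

RPN = Severity × Occurrence × Detection:
  Fastener open circuit: 4 × 10 × 5 = 200
  Lubricant film binding: 7 × 9 × 5 = 315
  Weld intermittent contact: 7 × 6 × 5 = 210
  Housing delamination: 3 × 9 × 9 = 243
  Shaft out of tolerance: 2 × 4 × 4 = 32
  Gasket stripping: 2 × 2 × 9 = 36
  Latch degraded: 10 × 7 × 9 = 630
  Fiber stripping: 7 × 2 × 2 = 28
RPN > 33: Fastener open circuit (200), Lubricant film binding (315), Weld intermittent contact (210), Housing delamination (243), Gasket stripping (36), Latch degraded (630).
Sum: 200 + 315 + 210 + 243 + 36 + 630 = 1634.

1634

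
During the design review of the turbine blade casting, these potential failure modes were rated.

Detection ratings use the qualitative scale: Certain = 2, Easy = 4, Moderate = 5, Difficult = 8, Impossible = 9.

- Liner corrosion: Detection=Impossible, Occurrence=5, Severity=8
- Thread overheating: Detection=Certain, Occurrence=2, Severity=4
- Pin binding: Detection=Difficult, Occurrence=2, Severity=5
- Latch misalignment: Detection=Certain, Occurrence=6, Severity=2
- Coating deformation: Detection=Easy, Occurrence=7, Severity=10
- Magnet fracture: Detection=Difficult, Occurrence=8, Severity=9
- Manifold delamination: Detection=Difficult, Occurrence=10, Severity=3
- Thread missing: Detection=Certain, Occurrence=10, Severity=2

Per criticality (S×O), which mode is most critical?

Magnet fracture

Criticality = Severity × Occurrence:
  Liner corrosion: 8 × 5 = 40
  Thread overheating: 4 × 2 = 8
  Pin binding: 5 × 2 = 10
  Latch misalignment: 2 × 6 = 12
  Coating deformation: 10 × 7 = 70
  Magnet fracture: 9 × 8 = 72
  Manifold delamination: 3 × 10 = 30
  Thread missing: 2 × 10 = 20
Highest criticality is 72 → Magnet fracture.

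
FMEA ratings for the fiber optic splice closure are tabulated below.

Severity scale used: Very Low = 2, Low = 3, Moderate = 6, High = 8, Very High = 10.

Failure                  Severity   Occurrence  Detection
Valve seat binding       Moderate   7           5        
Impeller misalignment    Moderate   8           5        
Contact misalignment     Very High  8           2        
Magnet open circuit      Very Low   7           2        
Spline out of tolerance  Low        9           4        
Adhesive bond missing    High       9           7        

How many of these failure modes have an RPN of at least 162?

RPN = Severity × Occurrence × Detection:
  Valve seat binding: 6 × 7 × 5 = 210
  Impeller misalignment: 6 × 8 × 5 = 240
  Contact misalignment: 10 × 8 × 2 = 160
  Magnet open circuit: 2 × 7 × 2 = 28
  Spline out of tolerance: 3 × 9 × 4 = 108
  Adhesive bond missing: 8 × 9 × 7 = 504
Modes with RPN ≥ 162: Valve seat binding (210), Impeller misalignment (240), Adhesive bond missing (504) → 3.

3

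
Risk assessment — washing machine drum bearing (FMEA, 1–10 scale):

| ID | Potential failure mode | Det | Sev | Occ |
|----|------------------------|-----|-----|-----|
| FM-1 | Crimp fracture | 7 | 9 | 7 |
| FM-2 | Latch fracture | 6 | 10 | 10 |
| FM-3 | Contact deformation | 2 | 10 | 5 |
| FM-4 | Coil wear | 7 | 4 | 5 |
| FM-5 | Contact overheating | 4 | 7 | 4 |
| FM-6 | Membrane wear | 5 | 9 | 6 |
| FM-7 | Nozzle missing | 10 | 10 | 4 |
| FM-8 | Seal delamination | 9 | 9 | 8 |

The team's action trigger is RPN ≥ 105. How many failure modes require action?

7

RPN = Severity × Occurrence × Detection:
  FM-1: 9 × 7 × 7 = 441
  FM-2: 10 × 10 × 6 = 600
  FM-3: 10 × 5 × 2 = 100
  FM-4: 4 × 5 × 7 = 140
  FM-5: 7 × 4 × 4 = 112
  FM-6: 9 × 6 × 5 = 270
  FM-7: 10 × 4 × 10 = 400
  FM-8: 9 × 8 × 9 = 648
Modes with RPN ≥ 105: FM-1 (441), FM-2 (600), FM-4 (140), FM-5 (112), FM-6 (270), FM-7 (400), FM-8 (648) → 7.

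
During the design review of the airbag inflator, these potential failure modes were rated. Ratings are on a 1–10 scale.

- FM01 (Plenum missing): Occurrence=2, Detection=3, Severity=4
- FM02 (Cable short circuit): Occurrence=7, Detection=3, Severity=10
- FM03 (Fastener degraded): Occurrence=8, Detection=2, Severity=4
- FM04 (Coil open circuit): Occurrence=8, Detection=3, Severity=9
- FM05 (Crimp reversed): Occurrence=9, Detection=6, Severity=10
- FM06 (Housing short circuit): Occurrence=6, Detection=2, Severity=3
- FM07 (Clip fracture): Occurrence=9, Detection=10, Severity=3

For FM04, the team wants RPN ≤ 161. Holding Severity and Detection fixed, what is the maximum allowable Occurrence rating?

5

FM04: S=9, O=8, D=3 → current RPN = 216.
Fixed product = 27. Need 27 × O ≤ 161, so O ≤ 161/27 = 5.96.
Maximum integer Occurrence rating = 5 (gives RPN 135; O=6 would give 162 > 161).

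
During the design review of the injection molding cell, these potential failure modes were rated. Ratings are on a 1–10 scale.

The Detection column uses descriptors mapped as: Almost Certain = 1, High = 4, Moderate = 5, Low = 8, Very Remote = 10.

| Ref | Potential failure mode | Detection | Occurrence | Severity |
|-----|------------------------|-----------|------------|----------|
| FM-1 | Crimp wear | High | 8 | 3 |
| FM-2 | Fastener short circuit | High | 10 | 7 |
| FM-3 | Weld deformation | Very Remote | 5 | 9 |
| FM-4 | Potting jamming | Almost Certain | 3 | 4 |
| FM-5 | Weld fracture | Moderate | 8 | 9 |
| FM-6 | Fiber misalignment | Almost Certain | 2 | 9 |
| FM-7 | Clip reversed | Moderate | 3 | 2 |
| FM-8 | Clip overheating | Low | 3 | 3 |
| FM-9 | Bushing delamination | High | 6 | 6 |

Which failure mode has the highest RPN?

FM-3

RPN = Severity × Occurrence × Detection:
  FM-1: 3 × 8 × 4 = 96
  FM-2: 7 × 10 × 4 = 280
  FM-3: 9 × 5 × 10 = 450
  FM-4: 4 × 3 × 1 = 12
  FM-5: 9 × 8 × 5 = 360
  FM-6: 9 × 2 × 1 = 18
  FM-7: 2 × 3 × 5 = 30
  FM-8: 3 × 3 × 8 = 72
  FM-9: 6 × 6 × 4 = 144
Highest RPN is 450 → FM-3.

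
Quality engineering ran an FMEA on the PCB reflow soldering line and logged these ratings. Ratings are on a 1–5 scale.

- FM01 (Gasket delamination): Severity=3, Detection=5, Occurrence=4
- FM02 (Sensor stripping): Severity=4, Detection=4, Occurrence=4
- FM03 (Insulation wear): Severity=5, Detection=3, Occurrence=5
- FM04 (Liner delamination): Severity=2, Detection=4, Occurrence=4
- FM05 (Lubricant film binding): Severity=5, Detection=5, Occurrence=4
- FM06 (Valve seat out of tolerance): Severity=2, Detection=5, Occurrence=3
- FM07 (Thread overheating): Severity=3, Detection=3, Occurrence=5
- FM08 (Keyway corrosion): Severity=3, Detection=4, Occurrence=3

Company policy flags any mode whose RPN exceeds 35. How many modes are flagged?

6

RPN = Severity × Occurrence × Detection:
  FM01: 3 × 4 × 5 = 60
  FM02: 4 × 4 × 4 = 64
  FM03: 5 × 5 × 3 = 75
  FM04: 2 × 4 × 4 = 32
  FM05: 5 × 4 × 5 = 100
  FM06: 2 × 3 × 5 = 30
  FM07: 3 × 5 × 3 = 45
  FM08: 3 × 3 × 4 = 36
Modes with RPN > 35: FM01 (60), FM02 (64), FM03 (75), FM05 (100), FM07 (45), FM08 (36) → 6.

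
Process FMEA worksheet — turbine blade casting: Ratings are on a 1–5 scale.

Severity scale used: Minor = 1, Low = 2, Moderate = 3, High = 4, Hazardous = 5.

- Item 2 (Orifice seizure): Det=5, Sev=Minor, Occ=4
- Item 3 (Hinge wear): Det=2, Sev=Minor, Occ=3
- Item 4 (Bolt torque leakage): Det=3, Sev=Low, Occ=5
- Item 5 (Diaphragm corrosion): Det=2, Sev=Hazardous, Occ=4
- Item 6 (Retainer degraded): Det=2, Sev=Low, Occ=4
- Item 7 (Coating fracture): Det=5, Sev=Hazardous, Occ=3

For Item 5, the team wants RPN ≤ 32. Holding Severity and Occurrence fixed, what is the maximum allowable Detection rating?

1

Item 5: S=5, O=4, D=2 → current RPN = 40.
Fixed product = 20. Need 20 × D ≤ 32, so D ≤ 32/20 = 1.60.
Maximum integer Detection rating = 1 (gives RPN 20; D=2 would give 40 > 32).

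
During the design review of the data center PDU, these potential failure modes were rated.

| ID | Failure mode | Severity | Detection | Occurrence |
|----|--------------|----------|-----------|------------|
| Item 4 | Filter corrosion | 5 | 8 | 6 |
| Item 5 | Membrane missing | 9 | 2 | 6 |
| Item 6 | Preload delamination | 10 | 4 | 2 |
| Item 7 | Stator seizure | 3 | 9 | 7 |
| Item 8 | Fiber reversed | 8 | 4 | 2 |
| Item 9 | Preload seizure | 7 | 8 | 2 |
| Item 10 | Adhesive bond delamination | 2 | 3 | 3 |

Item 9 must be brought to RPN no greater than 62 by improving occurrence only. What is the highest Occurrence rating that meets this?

1

Item 9: S=7, O=2, D=8 → current RPN = 112.
Fixed product = 56. Need 56 × O ≤ 62, so O ≤ 62/56 = 1.11.
Maximum integer Occurrence rating = 1 (gives RPN 56; O=2 would give 112 > 62).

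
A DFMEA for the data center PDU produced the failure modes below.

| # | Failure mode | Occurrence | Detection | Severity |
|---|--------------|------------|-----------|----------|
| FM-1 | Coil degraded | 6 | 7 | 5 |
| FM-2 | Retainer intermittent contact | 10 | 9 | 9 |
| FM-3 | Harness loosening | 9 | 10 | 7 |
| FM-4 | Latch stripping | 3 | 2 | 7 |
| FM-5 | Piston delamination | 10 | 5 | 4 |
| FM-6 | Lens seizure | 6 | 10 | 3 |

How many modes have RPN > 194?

RPN = Severity × Occurrence × Detection:
  FM-1: 5 × 6 × 7 = 210
  FM-2: 9 × 10 × 9 = 810
  FM-3: 7 × 9 × 10 = 630
  FM-4: 7 × 3 × 2 = 42
  FM-5: 4 × 10 × 5 = 200
  FM-6: 3 × 6 × 10 = 180
Modes with RPN > 194: FM-1 (210), FM-2 (810), FM-3 (630), FM-5 (200) → 4.

4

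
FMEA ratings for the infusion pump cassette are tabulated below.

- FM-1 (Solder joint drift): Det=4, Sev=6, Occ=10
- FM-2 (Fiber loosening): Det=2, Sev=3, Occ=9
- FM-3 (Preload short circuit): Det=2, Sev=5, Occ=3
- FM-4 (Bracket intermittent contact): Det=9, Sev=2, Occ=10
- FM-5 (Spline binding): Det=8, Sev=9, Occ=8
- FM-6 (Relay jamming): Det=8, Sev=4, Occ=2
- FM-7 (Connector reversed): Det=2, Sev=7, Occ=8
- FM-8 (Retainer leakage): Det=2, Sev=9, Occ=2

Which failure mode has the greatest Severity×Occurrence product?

FM-5

Criticality = Severity × Occurrence:
  FM-1: 6 × 10 = 60
  FM-2: 3 × 9 = 27
  FM-3: 5 × 3 = 15
  FM-4: 2 × 10 = 20
  FM-5: 9 × 8 = 72
  FM-6: 4 × 2 = 8
  FM-7: 7 × 8 = 56
  FM-8: 9 × 2 = 18
Highest criticality is 72 → FM-5.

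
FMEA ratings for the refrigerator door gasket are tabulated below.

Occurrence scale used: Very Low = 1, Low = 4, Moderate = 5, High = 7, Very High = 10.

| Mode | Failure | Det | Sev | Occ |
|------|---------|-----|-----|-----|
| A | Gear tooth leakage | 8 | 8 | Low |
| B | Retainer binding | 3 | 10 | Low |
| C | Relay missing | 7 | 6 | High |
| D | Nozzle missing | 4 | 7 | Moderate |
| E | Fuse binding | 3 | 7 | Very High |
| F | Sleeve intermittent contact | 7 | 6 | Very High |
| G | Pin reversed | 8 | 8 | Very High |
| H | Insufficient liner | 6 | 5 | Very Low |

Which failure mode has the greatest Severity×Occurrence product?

Criticality = Severity × Occurrence:
  A: 8 × 4 = 32
  B: 10 × 4 = 40
  C: 6 × 7 = 42
  D: 7 × 5 = 35
  E: 7 × 10 = 70
  F: 6 × 10 = 60
  G: 8 × 10 = 80
  H: 5 × 1 = 5
Highest criticality is 80 → G.

G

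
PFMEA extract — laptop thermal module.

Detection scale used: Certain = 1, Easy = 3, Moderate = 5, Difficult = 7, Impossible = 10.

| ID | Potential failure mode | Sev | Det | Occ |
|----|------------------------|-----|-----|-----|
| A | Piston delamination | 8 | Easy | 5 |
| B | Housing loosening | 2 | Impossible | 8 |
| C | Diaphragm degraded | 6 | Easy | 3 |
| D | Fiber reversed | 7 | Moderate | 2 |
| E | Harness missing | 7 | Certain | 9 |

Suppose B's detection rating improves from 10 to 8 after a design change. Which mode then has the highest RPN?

B

RPN = Severity × Occurrence × Detection:
  A: 8 × 5 × 3 = 120
  B: 2 × 8 × 10 = 160
  C: 6 × 3 × 3 = 54
  D: 7 × 2 × 5 = 70
  E: 7 × 9 × 1 = 63
After action: B → 2 × 8 × 8 = 128.
Revised RPNs: B=128, A=120, D=70, E=63, C=54.
Highest is now B (128).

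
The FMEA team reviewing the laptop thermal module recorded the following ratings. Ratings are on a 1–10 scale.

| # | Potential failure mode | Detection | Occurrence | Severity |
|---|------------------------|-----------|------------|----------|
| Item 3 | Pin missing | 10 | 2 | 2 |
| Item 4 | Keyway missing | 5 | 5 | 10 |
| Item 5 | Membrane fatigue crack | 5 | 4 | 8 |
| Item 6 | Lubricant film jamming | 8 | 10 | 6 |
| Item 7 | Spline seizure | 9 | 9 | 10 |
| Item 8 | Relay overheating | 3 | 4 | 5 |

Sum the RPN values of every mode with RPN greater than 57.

RPN = Severity × Occurrence × Detection:
  Item 3: 2 × 2 × 10 = 40
  Item 4: 10 × 5 × 5 = 250
  Item 5: 8 × 4 × 5 = 160
  Item 6: 6 × 10 × 8 = 480
  Item 7: 10 × 9 × 9 = 810
  Item 8: 5 × 4 × 3 = 60
RPN > 57: Item 4 (250), Item 5 (160), Item 6 (480), Item 7 (810), Item 8 (60).
Sum: 250 + 160 + 480 + 810 + 60 = 1760.

1760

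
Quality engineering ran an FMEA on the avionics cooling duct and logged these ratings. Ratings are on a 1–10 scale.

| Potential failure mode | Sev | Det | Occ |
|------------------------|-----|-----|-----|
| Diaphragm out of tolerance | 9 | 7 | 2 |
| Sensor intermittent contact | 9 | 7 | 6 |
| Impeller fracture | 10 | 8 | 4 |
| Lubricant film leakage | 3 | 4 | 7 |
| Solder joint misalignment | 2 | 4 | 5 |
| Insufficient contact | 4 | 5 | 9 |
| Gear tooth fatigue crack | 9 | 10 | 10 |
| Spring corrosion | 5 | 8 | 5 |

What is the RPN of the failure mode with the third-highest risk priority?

320

RPN = Severity × Occurrence × Detection:
  Diaphragm out of tolerance: 9 × 2 × 7 = 126
  Sensor intermittent contact: 9 × 6 × 7 = 378
  Impeller fracture: 10 × 4 × 8 = 320
  Lubricant film leakage: 3 × 7 × 4 = 84
  Solder joint misalignment: 2 × 5 × 4 = 40
  Insufficient contact: 4 × 9 × 5 = 180
  Gear tooth fatigue crack: 9 × 10 × 10 = 900
  Spring corrosion: 5 × 5 × 8 = 200
Sorted descending: 900, 378, 320, 200, 180, 126, 84, 40.
The third-highest RPN is 320 (Impeller fracture).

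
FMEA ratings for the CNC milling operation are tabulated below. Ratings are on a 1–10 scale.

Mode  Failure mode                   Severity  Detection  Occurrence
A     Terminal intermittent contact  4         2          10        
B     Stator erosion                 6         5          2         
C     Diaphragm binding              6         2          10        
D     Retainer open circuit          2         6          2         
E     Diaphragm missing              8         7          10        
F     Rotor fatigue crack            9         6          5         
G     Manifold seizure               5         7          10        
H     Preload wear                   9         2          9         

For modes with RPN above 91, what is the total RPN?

1462

RPN = Severity × Occurrence × Detection:
  A: 4 × 10 × 2 = 80
  B: 6 × 2 × 5 = 60
  C: 6 × 10 × 2 = 120
  D: 2 × 2 × 6 = 24
  E: 8 × 10 × 7 = 560
  F: 9 × 5 × 6 = 270
  G: 5 × 10 × 7 = 350
  H: 9 × 9 × 2 = 162
RPN > 91: C (120), E (560), F (270), G (350), H (162).
Sum: 120 + 560 + 270 + 350 + 162 = 1462.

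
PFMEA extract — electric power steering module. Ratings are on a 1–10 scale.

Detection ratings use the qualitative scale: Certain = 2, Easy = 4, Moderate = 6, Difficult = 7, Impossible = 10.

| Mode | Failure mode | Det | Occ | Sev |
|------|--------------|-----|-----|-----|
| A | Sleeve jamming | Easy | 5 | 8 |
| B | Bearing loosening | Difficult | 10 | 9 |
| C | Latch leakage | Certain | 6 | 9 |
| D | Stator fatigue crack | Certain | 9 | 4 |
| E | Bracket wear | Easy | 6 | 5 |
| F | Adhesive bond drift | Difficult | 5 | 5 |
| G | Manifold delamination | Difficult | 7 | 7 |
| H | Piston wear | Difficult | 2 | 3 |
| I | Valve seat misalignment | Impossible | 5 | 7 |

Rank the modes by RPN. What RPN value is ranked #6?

120

RPN = Severity × Occurrence × Detection:
  A: 8 × 5 × 4 = 160
  B: 9 × 10 × 7 = 630
  C: 9 × 6 × 2 = 108
  D: 4 × 9 × 2 = 72
  E: 5 × 6 × 4 = 120
  F: 5 × 5 × 7 = 175
  G: 7 × 7 × 7 = 343
  H: 3 × 2 × 7 = 42
  I: 7 × 5 × 10 = 350
Sorted descending: 630, 350, 343, 175, 160, 120, 108, 72, 42.
The sixth-highest RPN is 120 (E).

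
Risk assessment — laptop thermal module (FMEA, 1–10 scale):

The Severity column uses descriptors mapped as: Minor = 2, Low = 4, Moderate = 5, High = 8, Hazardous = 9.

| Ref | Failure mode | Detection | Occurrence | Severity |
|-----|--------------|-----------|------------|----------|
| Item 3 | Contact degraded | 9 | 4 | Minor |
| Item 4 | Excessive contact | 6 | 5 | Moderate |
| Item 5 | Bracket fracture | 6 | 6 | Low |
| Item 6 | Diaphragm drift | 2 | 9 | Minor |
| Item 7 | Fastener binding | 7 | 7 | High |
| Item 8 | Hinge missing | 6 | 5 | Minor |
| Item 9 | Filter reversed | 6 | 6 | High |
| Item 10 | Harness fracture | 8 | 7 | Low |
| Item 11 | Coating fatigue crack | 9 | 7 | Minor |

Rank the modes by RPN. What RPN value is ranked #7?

72

RPN = Severity × Occurrence × Detection:
  Item 3: 2 × 4 × 9 = 72
  Item 4: 5 × 5 × 6 = 150
  Item 5: 4 × 6 × 6 = 144
  Item 6: 2 × 9 × 2 = 36
  Item 7: 8 × 7 × 7 = 392
  Item 8: 2 × 5 × 6 = 60
  Item 9: 8 × 6 × 6 = 288
  Item 10: 4 × 7 × 8 = 224
  Item 11: 2 × 7 × 9 = 126
Sorted descending: 392, 288, 224, 150, 144, 126, 72, 60, 36.
The seventh-highest RPN is 72 (Item 3).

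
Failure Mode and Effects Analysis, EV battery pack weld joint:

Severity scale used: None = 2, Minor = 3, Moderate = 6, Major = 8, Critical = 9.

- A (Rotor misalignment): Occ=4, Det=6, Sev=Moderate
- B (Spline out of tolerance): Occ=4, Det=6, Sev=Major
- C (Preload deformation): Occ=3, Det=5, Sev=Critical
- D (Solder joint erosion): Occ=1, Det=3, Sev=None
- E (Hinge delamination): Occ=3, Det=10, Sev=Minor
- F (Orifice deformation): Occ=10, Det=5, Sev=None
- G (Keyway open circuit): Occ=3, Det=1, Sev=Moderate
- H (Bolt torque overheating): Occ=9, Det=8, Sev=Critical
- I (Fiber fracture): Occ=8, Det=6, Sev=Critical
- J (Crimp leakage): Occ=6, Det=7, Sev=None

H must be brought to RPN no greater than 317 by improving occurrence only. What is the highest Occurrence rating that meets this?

H: S=9, O=9, D=8 → current RPN = 648.
Fixed product = 72. Need 72 × O ≤ 317, so O ≤ 317/72 = 4.40.
Maximum integer Occurrence rating = 4 (gives RPN 288; O=5 would give 360 > 317).

4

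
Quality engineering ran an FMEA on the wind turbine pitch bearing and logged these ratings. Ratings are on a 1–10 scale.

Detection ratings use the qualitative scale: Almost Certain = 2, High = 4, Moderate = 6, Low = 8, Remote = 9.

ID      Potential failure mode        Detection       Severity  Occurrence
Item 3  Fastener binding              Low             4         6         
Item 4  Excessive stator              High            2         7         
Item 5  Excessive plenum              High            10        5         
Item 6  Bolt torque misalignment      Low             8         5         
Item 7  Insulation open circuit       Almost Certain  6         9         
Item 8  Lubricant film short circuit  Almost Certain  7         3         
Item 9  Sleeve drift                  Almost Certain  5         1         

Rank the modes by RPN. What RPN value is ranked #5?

RPN = Severity × Occurrence × Detection:
  Item 3: 4 × 6 × 8 = 192
  Item 4: 2 × 7 × 4 = 56
  Item 5: 10 × 5 × 4 = 200
  Item 6: 8 × 5 × 8 = 320
  Item 7: 6 × 9 × 2 = 108
  Item 8: 7 × 3 × 2 = 42
  Item 9: 5 × 1 × 2 = 10
Sorted descending: 320, 200, 192, 108, 56, 42, 10.
The fifth-highest RPN is 56 (Item 4).

56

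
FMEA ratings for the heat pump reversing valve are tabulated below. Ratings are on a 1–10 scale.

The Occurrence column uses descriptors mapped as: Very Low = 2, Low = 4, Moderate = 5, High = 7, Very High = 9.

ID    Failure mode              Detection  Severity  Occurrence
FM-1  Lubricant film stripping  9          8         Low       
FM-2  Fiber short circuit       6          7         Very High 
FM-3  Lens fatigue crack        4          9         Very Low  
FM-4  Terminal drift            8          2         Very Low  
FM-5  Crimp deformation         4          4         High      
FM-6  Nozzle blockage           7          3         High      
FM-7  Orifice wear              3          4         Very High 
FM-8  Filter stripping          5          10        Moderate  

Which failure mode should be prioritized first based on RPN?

RPN = Severity × Occurrence × Detection:
  FM-1: 8 × 4 × 9 = 288
  FM-2: 7 × 9 × 6 = 378
  FM-3: 9 × 2 × 4 = 72
  FM-4: 2 × 2 × 8 = 32
  FM-5: 4 × 7 × 4 = 112
  FM-6: 3 × 7 × 7 = 147
  FM-7: 4 × 9 × 3 = 108
  FM-8: 10 × 5 × 5 = 250
Highest RPN is 378 → FM-2.

FM-2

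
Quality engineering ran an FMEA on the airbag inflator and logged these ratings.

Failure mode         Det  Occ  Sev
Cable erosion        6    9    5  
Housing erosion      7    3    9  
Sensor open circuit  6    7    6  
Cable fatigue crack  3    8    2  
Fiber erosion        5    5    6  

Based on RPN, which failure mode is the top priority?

RPN = Severity × Occurrence × Detection:
  Cable erosion: 5 × 9 × 6 = 270
  Housing erosion: 9 × 3 × 7 = 189
  Sensor open circuit: 6 × 7 × 6 = 252
  Cable fatigue crack: 2 × 8 × 3 = 48
  Fiber erosion: 6 × 5 × 5 = 150
Highest RPN is 270 → Cable erosion.

Cable erosion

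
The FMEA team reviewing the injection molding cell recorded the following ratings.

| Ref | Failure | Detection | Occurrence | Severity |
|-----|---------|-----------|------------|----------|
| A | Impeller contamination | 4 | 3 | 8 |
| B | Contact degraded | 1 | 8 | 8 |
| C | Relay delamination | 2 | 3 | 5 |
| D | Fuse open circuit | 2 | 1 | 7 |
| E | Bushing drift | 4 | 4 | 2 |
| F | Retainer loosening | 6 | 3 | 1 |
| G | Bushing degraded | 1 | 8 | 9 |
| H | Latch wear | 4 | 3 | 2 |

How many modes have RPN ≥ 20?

6

RPN = Severity × Occurrence × Detection:
  A: 8 × 3 × 4 = 96
  B: 8 × 8 × 1 = 64
  C: 5 × 3 × 2 = 30
  D: 7 × 1 × 2 = 14
  E: 2 × 4 × 4 = 32
  F: 1 × 3 × 6 = 18
  G: 9 × 8 × 1 = 72
  H: 2 × 3 × 4 = 24
Modes with RPN ≥ 20: A (96), B (64), C (30), E (32), G (72), H (24) → 6.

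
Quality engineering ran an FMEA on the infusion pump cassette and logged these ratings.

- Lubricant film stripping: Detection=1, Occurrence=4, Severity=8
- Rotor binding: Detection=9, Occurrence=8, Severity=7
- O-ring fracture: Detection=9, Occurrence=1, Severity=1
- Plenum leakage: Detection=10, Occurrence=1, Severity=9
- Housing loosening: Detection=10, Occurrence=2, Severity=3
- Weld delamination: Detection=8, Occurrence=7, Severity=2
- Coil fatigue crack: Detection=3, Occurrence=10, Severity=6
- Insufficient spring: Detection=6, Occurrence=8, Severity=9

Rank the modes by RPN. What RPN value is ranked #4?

RPN = Severity × Occurrence × Detection:
  Lubricant film stripping: 8 × 4 × 1 = 32
  Rotor binding: 7 × 8 × 9 = 504
  O-ring fracture: 1 × 1 × 9 = 9
  Plenum leakage: 9 × 1 × 10 = 90
  Housing loosening: 3 × 2 × 10 = 60
  Weld delamination: 2 × 7 × 8 = 112
  Coil fatigue crack: 6 × 10 × 3 = 180
  Insufficient spring: 9 × 8 × 6 = 432
Sorted descending: 504, 432, 180, 112, 90, 60, 32, 9.
The fourth-highest RPN is 112 (Weld delamination).

112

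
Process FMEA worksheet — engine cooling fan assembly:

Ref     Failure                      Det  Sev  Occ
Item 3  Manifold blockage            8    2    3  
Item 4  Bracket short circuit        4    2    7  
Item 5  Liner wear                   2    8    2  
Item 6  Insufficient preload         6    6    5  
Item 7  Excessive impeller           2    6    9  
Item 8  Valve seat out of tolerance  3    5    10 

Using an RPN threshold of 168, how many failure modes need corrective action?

RPN = Severity × Occurrence × Detection:
  Item 3: 2 × 3 × 8 = 48
  Item 4: 2 × 7 × 4 = 56
  Item 5: 8 × 2 × 2 = 32
  Item 6: 6 × 5 × 6 = 180
  Item 7: 6 × 9 × 2 = 108
  Item 8: 5 × 10 × 3 = 150
Modes with RPN ≥ 168: Item 6 (180) → 1.

1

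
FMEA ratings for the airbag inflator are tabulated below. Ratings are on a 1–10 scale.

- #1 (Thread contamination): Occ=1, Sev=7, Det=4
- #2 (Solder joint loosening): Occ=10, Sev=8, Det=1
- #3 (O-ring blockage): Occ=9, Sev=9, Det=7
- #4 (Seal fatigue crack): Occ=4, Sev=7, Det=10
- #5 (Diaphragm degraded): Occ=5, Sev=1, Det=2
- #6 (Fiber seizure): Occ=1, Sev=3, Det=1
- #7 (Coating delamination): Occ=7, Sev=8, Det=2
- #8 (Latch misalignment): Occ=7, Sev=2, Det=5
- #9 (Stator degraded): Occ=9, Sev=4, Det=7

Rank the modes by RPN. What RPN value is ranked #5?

RPN = Severity × Occurrence × Detection:
  #1: 7 × 1 × 4 = 28
  #2: 8 × 10 × 1 = 80
  #3: 9 × 9 × 7 = 567
  #4: 7 × 4 × 10 = 280
  #5: 1 × 5 × 2 = 10
  #6: 3 × 1 × 1 = 3
  #7: 8 × 7 × 2 = 112
  #8: 2 × 7 × 5 = 70
  #9: 4 × 9 × 7 = 252
Sorted descending: 567, 280, 252, 112, 80, 70, 28, 10, 3.
The fifth-highest RPN is 80 (#2).

80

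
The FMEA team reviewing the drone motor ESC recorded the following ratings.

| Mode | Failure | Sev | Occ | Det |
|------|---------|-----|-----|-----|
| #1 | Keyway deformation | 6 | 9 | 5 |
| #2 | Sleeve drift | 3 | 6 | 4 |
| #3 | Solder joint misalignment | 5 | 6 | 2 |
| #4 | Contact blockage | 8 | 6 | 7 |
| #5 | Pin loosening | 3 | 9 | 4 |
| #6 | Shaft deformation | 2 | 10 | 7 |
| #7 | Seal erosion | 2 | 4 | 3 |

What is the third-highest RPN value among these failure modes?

140

RPN = Severity × Occurrence × Detection:
  #1: 6 × 9 × 5 = 270
  #2: 3 × 6 × 4 = 72
  #3: 5 × 6 × 2 = 60
  #4: 8 × 6 × 7 = 336
  #5: 3 × 9 × 4 = 108
  #6: 2 × 10 × 7 = 140
  #7: 2 × 4 × 3 = 24
Sorted descending: 336, 270, 140, 108, 72, 60, 24.
The third-highest RPN is 140 (#6).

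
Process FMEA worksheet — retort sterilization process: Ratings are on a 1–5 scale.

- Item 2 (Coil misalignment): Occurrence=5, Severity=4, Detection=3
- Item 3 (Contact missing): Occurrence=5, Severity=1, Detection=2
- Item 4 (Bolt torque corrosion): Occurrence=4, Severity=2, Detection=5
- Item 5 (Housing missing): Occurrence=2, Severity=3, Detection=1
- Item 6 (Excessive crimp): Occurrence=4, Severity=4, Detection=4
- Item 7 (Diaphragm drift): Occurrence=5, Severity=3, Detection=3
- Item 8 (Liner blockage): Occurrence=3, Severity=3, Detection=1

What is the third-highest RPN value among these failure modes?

RPN = Severity × Occurrence × Detection:
  Item 2: 4 × 5 × 3 = 60
  Item 3: 1 × 5 × 2 = 10
  Item 4: 2 × 4 × 5 = 40
  Item 5: 3 × 2 × 1 = 6
  Item 6: 4 × 4 × 4 = 64
  Item 7: 3 × 5 × 3 = 45
  Item 8: 3 × 3 × 1 = 9
Sorted descending: 64, 60, 45, 40, 10, 9, 6.
The third-highest RPN is 45 (Item 7).

45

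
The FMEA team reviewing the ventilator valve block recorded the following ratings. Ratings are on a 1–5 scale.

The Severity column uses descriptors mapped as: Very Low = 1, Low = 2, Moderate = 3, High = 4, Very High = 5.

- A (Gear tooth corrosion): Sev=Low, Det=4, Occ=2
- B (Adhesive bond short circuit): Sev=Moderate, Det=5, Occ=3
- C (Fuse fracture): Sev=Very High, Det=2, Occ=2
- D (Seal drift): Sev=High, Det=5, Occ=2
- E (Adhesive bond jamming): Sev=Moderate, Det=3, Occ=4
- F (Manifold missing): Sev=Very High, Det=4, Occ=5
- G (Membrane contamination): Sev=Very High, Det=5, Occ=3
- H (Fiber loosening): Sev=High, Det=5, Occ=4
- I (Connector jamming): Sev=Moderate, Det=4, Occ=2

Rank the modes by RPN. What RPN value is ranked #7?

RPN = Severity × Occurrence × Detection:
  A: 2 × 2 × 4 = 16
  B: 3 × 3 × 5 = 45
  C: 5 × 2 × 2 = 20
  D: 4 × 2 × 5 = 40
  E: 3 × 4 × 3 = 36
  F: 5 × 5 × 4 = 100
  G: 5 × 3 × 5 = 75
  H: 4 × 4 × 5 = 80
  I: 3 × 2 × 4 = 24
Sorted descending: 100, 80, 75, 45, 40, 36, 24, 20, 16.
The seventh-highest RPN is 24 (I).

24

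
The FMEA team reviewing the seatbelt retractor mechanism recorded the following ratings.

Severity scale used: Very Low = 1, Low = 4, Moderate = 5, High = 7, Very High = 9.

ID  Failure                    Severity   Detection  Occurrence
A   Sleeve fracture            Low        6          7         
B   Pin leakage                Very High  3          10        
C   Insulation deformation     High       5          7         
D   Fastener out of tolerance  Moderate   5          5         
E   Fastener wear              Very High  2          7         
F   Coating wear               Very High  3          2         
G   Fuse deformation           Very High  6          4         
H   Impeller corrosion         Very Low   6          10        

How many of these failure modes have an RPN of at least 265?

1

RPN = Severity × Occurrence × Detection:
  A: 4 × 7 × 6 = 168
  B: 9 × 10 × 3 = 270
  C: 7 × 7 × 5 = 245
  D: 5 × 5 × 5 = 125
  E: 9 × 7 × 2 = 126
  F: 9 × 2 × 3 = 54
  G: 9 × 4 × 6 = 216
  H: 1 × 10 × 6 = 60
Modes with RPN ≥ 265: B (270) → 1.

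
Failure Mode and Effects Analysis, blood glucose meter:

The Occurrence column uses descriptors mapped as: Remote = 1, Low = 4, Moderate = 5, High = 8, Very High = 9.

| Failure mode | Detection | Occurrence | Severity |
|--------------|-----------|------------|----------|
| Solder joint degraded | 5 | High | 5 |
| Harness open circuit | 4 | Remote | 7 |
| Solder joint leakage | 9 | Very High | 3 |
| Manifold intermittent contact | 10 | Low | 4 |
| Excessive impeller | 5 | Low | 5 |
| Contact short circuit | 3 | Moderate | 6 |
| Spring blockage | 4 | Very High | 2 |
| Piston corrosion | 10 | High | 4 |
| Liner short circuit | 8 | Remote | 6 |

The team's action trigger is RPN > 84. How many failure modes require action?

RPN = Severity × Occurrence × Detection:
  Solder joint degraded: 5 × 8 × 5 = 200
  Harness open circuit: 7 × 1 × 4 = 28
  Solder joint leakage: 3 × 9 × 9 = 243
  Manifold intermittent contact: 4 × 4 × 10 = 160
  Excessive impeller: 5 × 4 × 5 = 100
  Contact short circuit: 6 × 5 × 3 = 90
  Spring blockage: 2 × 9 × 4 = 72
  Piston corrosion: 4 × 8 × 10 = 320
  Liner short circuit: 6 × 1 × 8 = 48
Modes with RPN > 84: Solder joint degraded (200), Solder joint leakage (243), Manifold intermittent contact (160), Excessive impeller (100), Contact short circuit (90), Piston corrosion (320) → 6.

6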